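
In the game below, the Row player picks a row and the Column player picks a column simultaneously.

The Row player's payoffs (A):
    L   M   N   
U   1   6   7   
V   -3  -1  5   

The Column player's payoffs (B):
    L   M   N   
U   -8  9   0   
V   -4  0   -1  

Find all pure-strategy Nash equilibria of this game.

(U, M)

Find each player's best response to every opponent strategy; NE are the intersections.
The Row player's best responses — vs L: U (payoff 1); vs M: U (payoff 6); vs N: U (payoff 7).
The Column player's best responses — vs U: M (payoff 9); vs V: M (payoff 0).
The only mutual best response is (U, M); neither player gains by switching there.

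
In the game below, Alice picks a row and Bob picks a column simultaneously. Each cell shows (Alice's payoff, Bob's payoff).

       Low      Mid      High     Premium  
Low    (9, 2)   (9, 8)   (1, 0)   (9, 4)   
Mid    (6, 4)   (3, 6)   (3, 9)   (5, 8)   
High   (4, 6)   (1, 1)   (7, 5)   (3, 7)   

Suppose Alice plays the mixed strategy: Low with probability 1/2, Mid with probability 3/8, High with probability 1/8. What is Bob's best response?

Bob's best reply maximizes expected payoff against the mix.
Low: (1/2)·2 + (3/8)·4 + (1/8)·6 = 13/4
Mid: (1/2)·8 + (3/8)·6 + (1/8)·1 = 51/8
High: (1/2)·0 + (3/8)·9 + (1/8)·5 = 4
Premium: (1/2)·4 + (3/8)·8 + (1/8)·7 = 47/8
Highest expected payoff is 51/8, from Mid.

Mid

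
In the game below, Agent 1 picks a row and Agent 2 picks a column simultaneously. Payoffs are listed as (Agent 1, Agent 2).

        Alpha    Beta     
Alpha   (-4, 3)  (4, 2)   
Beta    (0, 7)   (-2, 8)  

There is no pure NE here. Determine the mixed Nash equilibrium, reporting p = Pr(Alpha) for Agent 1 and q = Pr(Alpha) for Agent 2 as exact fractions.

In a mixed NE each player is indifferent between their pure strategies, so the opponent's mix sets the indifference.
Agent 2 indifferent between Alpha and Beta: p·3 + (1−p)·7 = p·2 + (1−p)·8 ⟹ 7 + (-4)p = 8 + (-6)p ⟹ p = 1/2.
Agent 1 indifferent between Alpha and Beta: q·(-4) + (1−q)·4 = q·0 + (1−q)·(-2) ⟹ 4 + (-8)q = (-2) + 2q ⟹ q = 3/5.

p = 1/2, q = 3/5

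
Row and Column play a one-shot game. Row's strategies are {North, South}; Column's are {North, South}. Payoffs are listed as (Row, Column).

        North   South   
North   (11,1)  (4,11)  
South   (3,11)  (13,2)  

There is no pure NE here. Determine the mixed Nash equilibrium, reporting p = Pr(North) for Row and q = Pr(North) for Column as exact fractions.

Each player's mixing probability is pinned down by making the *other* player indifferent.
Column indifferent between North and South: p·1 + (1−p)·11 = p·11 + (1−p)·2 ⟹ 11 + (-10)p = 2 + 9p ⟹ p = 9/19.
Row indifferent between North and South: q·11 + (1−q)·4 = q·3 + (1−q)·13 ⟹ 4 + 7q = 13 + (-10)q ⟹ q = 9/17.

p = 9/19, q = 9/17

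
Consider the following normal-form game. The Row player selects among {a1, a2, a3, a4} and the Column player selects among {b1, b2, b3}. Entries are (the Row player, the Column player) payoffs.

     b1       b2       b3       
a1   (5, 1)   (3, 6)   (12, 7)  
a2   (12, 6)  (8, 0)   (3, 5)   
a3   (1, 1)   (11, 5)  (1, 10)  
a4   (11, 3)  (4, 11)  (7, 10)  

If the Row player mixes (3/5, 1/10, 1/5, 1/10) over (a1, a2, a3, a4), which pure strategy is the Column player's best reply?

b3

The Column player's best reply maximizes expected payoff against the mix.
b1: (3/5)·1 + (1/10)·6 + (1/5)·1 + (1/10)·3 = 17/10
b2: (3/5)·6 + (1/10)·0 + (1/5)·5 + (1/10)·11 = 57/10
b3: (3/5)·7 + (1/10)·5 + (1/5)·10 + (1/10)·10 = 77/10
Highest expected payoff is 77/10, from b3.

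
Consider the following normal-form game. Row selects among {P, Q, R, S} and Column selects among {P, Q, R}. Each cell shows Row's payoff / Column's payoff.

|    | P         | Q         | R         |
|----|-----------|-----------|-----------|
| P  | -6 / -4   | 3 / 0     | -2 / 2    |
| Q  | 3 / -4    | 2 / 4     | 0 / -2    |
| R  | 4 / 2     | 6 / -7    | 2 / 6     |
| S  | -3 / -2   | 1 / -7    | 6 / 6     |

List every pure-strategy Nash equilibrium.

Check mutual best responses: a cell is a NE iff neither player can gain by unilaterally deviating.
Row's best responses — vs P: R (payoff 4); vs Q: R (payoff 6); vs R: S (payoff 6).
Column's best responses — vs P: R (payoff 2); vs Q: Q (payoff 4); vs R: R (payoff 6); vs S: R (payoff 6).
The only mutual best response is (S, R); neither player gains by switching there.

(S, R)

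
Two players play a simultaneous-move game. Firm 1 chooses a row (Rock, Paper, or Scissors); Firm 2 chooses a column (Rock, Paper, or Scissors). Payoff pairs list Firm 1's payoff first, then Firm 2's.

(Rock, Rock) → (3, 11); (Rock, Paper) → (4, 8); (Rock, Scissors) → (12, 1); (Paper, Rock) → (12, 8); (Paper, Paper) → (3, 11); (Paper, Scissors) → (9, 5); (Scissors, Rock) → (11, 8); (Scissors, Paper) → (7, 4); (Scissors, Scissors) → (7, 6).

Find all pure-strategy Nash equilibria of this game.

No pure-strategy Nash equilibrium

A profile is a Nash equilibrium when each player is best-responding to the other.
Firm 1's best responses — vs Rock: Paper (payoff 12); vs Paper: Scissors (payoff 7); vs Scissors: Rock (payoff 12).
Firm 2's best responses — vs Rock: Rock (payoff 11); vs Paper: Paper (payoff 11); vs Scissors: Rock (payoff 8).
No cell has both players best-responding. For instance, Firm 1's best reply to Paper is Scissors, but against Scissors Firm 2 prefers Rock over Paper.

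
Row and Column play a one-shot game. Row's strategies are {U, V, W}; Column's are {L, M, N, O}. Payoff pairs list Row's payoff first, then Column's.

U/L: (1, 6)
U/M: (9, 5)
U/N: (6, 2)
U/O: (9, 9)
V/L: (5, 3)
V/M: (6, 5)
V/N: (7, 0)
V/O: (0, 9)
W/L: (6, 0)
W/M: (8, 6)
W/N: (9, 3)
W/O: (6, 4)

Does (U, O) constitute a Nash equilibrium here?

Yes

Holding Column at O: Row gets 9 from U, versus 0 from V, 6 from W. No profitable deviation for Row.
Holding Row at U: Column gets 9 from O, versus 6 from L, 5 from M, 2 from N. No profitable deviation for Column either.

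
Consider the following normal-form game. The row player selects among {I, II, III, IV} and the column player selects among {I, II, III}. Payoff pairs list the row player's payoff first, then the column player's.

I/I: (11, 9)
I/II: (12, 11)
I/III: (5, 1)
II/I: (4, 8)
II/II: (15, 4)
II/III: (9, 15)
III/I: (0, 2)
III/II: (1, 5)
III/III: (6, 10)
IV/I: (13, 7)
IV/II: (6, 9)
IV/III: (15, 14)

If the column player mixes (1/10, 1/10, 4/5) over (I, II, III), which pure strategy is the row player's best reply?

IV

The row player's best reply maximizes expected payoff against the mix.
I: (1/10)·11 + (1/10)·12 + (4/5)·5 = 63/10
II: (1/10)·4 + (1/10)·15 + (4/5)·9 = 91/10
III: (1/10)·0 + (1/10)·1 + (4/5)·6 = 49/10
IV: (1/10)·13 + (1/10)·6 + (4/5)·15 = 139/10
Highest expected payoff is 139/10, from IV.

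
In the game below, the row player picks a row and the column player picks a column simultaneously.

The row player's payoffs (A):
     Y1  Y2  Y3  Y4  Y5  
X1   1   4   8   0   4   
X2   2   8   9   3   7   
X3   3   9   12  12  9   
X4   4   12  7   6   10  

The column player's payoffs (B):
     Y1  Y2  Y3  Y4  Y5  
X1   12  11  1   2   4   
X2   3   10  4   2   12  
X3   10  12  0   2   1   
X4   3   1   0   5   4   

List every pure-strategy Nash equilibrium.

There is no pure-strategy Nash equilibrium

A profile is a Nash equilibrium when each player is best-responding to the other.
The row player's best responses — vs Y1: X4 (payoff 4); vs Y2: X4 (payoff 12); vs Y3: X3 (payoff 12); vs Y4: X3 (payoff 12); vs Y5: X4 (payoff 10).
The column player's best responses — vs X1: Y1 (payoff 12); vs X2: Y5 (payoff 12); vs X3: Y2 (payoff 12); vs X4: Y4 (payoff 5).
No cell has both players best-responding. For instance, the row player's best reply to Y5 is X4, but against X4 the column player prefers Y4 over Y5.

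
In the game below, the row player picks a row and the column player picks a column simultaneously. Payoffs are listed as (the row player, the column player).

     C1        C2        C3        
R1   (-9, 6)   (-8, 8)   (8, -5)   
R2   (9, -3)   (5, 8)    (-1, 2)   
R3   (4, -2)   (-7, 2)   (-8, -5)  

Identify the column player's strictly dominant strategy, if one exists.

C2

Check whether one of the column player's strategies beats all alternatives regardless of what the opponent does.
C2 strictly dominates: vs R1: 8 > each of {6, -5}; vs R2: 8 > each of {-3, 2}; vs R3: 2 > each of {-2, -5}.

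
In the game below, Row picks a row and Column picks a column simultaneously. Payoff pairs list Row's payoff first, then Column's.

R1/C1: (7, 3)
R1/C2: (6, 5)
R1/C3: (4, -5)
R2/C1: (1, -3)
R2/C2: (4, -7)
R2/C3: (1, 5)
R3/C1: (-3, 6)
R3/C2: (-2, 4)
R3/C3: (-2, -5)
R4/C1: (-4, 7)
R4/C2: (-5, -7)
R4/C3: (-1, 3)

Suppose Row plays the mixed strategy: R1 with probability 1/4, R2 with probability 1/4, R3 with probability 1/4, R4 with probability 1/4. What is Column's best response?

C1

Compute Column's expected payoff from each pure strategy against the given mix.
C1: (1/4)·3 + (1/4)·(-3) + (1/4)·6 + (1/4)·7 = 13/4
C2: (1/4)·5 + (1/4)·(-7) + (1/4)·4 + (1/4)·(-7) = -5/4
C3: (1/4)·(-5) + (1/4)·5 + (1/4)·(-5) + (1/4)·3 = -1/2
Highest expected payoff is 13/4, from C1.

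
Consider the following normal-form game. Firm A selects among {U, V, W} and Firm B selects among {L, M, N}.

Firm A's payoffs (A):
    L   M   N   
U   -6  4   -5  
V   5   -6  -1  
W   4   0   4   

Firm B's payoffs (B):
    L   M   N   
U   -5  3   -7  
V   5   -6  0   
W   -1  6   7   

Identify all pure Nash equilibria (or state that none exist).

(U, M), (V, L), and (W, N)

Find each player's best response to every opponent strategy; NE are the intersections.
Firm A's best responses — vs L: V (payoff 5); vs M: U (payoff 4); vs N: W (payoff 4).
Firm B's best responses — vs U: M (payoff 3); vs V: L (payoff 5); vs W: N (payoff 7).
Mutual best responses occur at (U, M), (V, L), and (W, N); at each, neither player gains by switching.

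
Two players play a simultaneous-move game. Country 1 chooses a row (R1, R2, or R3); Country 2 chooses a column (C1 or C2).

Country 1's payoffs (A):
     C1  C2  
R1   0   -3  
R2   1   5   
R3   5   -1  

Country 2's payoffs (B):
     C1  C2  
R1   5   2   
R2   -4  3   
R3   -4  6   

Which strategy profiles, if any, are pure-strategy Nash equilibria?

Find each player's best response to every opponent strategy; NE are the intersections.
Country 1's best responses — vs C1: R3 (payoff 5); vs C2: R2 (payoff 5).
Country 2's best responses — vs R1: C1 (payoff 5); vs R2: C2 (payoff 3); vs R3: C2 (payoff 6).
The only mutual best response is (R2, C2); neither player gains by switching there.

(R2, C2)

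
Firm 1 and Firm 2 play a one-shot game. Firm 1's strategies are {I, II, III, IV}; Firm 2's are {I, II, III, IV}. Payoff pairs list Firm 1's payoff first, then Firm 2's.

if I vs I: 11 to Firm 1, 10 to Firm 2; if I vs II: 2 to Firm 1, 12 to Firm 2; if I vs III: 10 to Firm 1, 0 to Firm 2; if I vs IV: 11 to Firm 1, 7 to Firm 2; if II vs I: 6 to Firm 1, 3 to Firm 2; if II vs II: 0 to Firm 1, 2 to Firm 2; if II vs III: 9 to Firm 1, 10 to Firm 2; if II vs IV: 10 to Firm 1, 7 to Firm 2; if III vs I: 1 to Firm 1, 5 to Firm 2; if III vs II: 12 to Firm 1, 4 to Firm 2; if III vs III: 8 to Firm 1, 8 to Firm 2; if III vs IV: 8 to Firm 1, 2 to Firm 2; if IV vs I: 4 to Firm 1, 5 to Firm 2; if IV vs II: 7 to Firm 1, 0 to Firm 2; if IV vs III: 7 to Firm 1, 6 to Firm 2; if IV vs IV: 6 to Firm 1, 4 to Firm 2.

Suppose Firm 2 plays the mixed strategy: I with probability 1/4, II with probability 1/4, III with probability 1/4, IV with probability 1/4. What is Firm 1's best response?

Firm 1's best reply maximizes expected payoff against the mix.
I: (1/4)·11 + (1/4)·2 + (1/4)·10 + (1/4)·11 = 17/2
II: (1/4)·6 + (1/4)·0 + (1/4)·9 + (1/4)·10 = 25/4
III: (1/4)·1 + (1/4)·12 + (1/4)·8 + (1/4)·8 = 29/4
IV: (1/4)·4 + (1/4)·7 + (1/4)·7 + (1/4)·6 = 6
Highest expected payoff is 17/2, from I.

I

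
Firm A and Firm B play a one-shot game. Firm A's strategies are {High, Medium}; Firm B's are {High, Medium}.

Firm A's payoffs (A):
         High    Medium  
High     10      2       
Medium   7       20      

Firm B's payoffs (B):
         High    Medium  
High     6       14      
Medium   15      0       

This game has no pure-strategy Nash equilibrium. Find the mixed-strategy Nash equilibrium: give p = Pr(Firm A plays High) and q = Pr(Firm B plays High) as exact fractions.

p = 15/23, q = 6/7

In a mixed NE each player is indifferent between their pure strategies, so the opponent's mix sets the indifference.
Firm B indifferent between High and Medium: p·6 + (1−p)·15 = p·14 + (1−p)·0 ⟹ 15 + (-9)p = 0 + 14p ⟹ p = 15/23.
Firm A indifferent between High and Medium: q·10 + (1−q)·2 = q·7 + (1−q)·20 ⟹ 2 + 8q = 20 + (-13)q ⟹ q = 6/7.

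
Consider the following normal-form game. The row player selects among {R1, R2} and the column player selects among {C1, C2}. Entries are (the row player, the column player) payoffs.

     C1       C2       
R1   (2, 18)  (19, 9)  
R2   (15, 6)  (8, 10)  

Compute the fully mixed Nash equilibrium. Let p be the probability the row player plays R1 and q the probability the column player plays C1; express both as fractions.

p = 4/13, q = 11/24

In a mixed NE each player is indifferent between their pure strategies, so the opponent's mix sets the indifference.
The column player indifferent between C1 and C2: p·18 + (1−p)·6 = p·9 + (1−p)·10 ⟹ 6 + 12p = 10 + (-1)p ⟹ p = 4/13.
The row player indifferent between R1 and R2: q·2 + (1−q)·19 = q·15 + (1−q)·8 ⟹ 19 + (-17)q = 8 + 7q ⟹ q = 11/24.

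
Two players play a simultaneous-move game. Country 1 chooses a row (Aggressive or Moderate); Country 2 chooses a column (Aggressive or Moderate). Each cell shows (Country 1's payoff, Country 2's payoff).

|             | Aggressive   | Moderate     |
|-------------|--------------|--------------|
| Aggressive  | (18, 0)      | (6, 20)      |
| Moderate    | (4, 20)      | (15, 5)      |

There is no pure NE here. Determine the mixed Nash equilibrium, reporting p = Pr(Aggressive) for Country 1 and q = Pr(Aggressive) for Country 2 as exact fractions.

p = 3/7, q = 9/23

In a mixed NE each player is indifferent between their pure strategies, so the opponent's mix sets the indifference.
Country 2 indifferent between Aggressive and Moderate: p·0 + (1−p)·20 = p·20 + (1−p)·5 ⟹ 20 + (-20)p = 5 + 15p ⟹ p = 3/7.
Country 1 indifferent between Aggressive and Moderate: q·18 + (1−q)·6 = q·4 + (1−q)·15 ⟹ 6 + 12q = 15 + (-11)q ⟹ q = 9/23.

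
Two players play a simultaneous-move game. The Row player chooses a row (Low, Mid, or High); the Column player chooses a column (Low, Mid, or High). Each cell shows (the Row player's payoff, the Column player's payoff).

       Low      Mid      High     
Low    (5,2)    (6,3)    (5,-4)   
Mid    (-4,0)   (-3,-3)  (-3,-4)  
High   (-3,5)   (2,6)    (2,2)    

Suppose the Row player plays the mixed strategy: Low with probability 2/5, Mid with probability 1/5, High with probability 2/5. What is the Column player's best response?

Mid

Compute the Column player's expected payoff from each pure strategy against the given mix.
Low: (2/5)·2 + (1/5)·0 + (2/5)·5 = 14/5
Mid: (2/5)·3 + (1/5)·(-3) + (2/5)·6 = 3
High: (2/5)·(-4) + (1/5)·(-4) + (2/5)·2 = -8/5
Highest expected payoff is 3, from Mid.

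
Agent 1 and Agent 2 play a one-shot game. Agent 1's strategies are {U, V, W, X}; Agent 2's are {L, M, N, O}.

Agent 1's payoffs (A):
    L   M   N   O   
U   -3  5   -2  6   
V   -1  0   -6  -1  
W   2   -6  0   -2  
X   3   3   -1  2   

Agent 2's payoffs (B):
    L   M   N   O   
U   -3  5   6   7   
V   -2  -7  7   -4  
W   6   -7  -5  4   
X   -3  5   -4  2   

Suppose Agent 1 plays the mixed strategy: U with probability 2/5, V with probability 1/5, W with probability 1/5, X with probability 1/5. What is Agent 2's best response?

Agent 2's best reply maximizes expected payoff against the mix.
L: (2/5)·(-3) + (1/5)·(-2) + (1/5)·6 + (1/5)·(-3) = -1
M: (2/5)·5 + (1/5)·(-7) + (1/5)·(-7) + (1/5)·5 = 1/5
N: (2/5)·6 + (1/5)·7 + (1/5)·(-5) + (1/5)·(-4) = 2
O: (2/5)·7 + (1/5)·(-4) + (1/5)·4 + (1/5)·2 = 16/5
Highest expected payoff is 16/5, from O.

O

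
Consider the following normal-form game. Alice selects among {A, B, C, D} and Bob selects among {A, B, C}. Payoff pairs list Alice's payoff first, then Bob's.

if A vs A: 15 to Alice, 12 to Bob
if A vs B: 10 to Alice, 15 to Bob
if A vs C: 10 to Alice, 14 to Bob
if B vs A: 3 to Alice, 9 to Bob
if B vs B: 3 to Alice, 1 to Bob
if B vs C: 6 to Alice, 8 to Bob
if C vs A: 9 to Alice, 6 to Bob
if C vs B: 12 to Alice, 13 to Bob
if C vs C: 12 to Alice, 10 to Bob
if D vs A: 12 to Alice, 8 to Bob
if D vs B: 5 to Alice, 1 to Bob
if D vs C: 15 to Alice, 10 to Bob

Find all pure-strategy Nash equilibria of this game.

(C, B) and (D, C)

Find each player's best response to every opponent strategy; NE are the intersections.
Alice's best responses — vs A: A (payoff 15); vs B: C (payoff 12); vs C: D (payoff 15).
Bob's best responses — vs A: B (payoff 15); vs B: A (payoff 9); vs C: B (payoff 13); vs D: C (payoff 10).
Mutual best responses occur at (C, B) and (D, C); at each, neither player gains by switching.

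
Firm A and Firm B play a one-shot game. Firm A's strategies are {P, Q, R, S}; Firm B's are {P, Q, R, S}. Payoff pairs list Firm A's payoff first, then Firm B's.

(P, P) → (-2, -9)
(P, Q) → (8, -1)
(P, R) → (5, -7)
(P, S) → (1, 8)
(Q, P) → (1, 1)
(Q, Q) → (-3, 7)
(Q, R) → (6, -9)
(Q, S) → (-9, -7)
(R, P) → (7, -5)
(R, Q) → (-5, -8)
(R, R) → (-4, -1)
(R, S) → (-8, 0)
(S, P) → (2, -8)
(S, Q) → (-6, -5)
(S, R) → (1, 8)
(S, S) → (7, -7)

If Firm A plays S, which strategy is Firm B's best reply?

R

With Firm A fixed at S, Firm B's payoffs are: P → -8, Q → -5, R → 8, S → -7.
The maximum is 8, achieved by R.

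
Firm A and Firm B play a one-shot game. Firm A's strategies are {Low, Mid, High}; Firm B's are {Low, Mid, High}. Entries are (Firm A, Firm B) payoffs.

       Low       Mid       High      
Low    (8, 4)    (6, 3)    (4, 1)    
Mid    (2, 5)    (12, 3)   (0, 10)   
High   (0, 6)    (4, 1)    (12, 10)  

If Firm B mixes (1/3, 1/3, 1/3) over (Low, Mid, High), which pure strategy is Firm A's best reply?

Firm A's best reply maximizes expected payoff against the mix.
Low: (1/3)·8 + (1/3)·6 + (1/3)·4 = 6
Mid: (1/3)·2 + (1/3)·12 + (1/3)·0 = 14/3
High: (1/3)·0 + (1/3)·4 + (1/3)·12 = 16/3
Highest expected payoff is 6, from Low.

Low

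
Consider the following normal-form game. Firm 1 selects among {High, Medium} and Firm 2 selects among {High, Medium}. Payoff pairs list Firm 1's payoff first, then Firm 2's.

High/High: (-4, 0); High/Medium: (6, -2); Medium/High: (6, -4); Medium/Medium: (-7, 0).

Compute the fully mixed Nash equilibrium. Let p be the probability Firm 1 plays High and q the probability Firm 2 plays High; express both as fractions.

In a mixed NE each player is indifferent between their pure strategies, so the opponent's mix sets the indifference.
Firm 2 indifferent between High and Medium: p·0 + (1−p)·(-4) = p·(-2) + (1−p)·0 ⟹ (-4) + 4p = 0 + (-2)p ⟹ p = 2/3.
Firm 1 indifferent between High and Medium: q·(-4) + (1−q)·6 = q·6 + (1−q)·(-7) ⟹ 6 + (-10)q = (-7) + 13q ⟹ q = 13/23.

p = 2/3, q = 13/23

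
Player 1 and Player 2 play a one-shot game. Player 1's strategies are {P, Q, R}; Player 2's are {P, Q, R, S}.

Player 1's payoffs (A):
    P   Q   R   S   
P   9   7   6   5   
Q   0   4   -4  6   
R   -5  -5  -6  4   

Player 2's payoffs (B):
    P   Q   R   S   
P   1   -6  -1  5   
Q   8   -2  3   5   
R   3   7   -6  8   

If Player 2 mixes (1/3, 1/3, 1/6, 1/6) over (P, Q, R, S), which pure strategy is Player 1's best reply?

P

Compute Player 1's expected payoff from each pure strategy against the given mix.
P: (1/3)·9 + (1/3)·7 + (1/6)·6 + (1/6)·5 = 43/6
Q: (1/3)·0 + (1/3)·4 + (1/6)·(-4) + (1/6)·6 = 5/3
R: (1/3)·(-5) + (1/3)·(-5) + (1/6)·(-6) + (1/6)·4 = -11/3
Highest expected payoff is 43/6, from P.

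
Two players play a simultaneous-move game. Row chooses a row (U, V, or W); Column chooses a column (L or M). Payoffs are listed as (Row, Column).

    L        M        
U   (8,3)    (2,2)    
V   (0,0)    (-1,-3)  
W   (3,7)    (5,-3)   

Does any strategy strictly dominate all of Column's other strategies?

A strategy is strictly dominant if it gives Column a strictly higher payoff than every other strategy, against every choice by the opponent.
L strictly dominates: vs U: 3 > 2; vs V: 0 > -3; vs W: 7 > -3.

L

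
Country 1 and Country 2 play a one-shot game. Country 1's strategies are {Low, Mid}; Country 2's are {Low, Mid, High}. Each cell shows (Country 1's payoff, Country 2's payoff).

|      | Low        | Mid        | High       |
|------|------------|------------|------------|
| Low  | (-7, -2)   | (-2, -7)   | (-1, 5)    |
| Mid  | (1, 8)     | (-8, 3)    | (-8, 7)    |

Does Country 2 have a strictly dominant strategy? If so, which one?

No strictly dominant strategy

Check whether one of Country 2's strategies beats all alternatives regardless of what the opponent does.
Low is not dominant: against Low, High gives 5 > -2.
Mid is not dominant: against Low, Low gives -2 > -7.
High is not dominant: against Mid, Low gives 8 > 7.
No single strategy is best against every opponent action.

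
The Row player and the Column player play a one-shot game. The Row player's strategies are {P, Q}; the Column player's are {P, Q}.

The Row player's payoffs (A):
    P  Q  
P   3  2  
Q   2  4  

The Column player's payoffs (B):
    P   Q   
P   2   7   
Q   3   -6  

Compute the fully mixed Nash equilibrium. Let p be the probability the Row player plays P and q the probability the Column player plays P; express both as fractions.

In a mixed NE each player is indifferent between their pure strategies, so the opponent's mix sets the indifference.
The Column player indifferent between P and Q: p·2 + (1−p)·3 = p·7 + (1−p)·(-6) ⟹ 3 + (-1)p = (-6) + 13p ⟹ p = 9/14.
The Row player indifferent between P and Q: q·3 + (1−q)·2 = q·2 + (1−q)·4 ⟹ 2 + 1q = 4 + (-2)q ⟹ q = 2/3.

p = 9/14, q = 2/3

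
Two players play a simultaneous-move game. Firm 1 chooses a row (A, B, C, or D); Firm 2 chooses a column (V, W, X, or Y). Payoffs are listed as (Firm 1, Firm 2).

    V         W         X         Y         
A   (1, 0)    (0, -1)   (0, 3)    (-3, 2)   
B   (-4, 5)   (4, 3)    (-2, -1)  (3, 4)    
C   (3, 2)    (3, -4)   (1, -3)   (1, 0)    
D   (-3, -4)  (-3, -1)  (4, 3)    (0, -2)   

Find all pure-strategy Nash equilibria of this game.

(C, V) and (D, X)

Find each player's best response to every opponent strategy; NE are the intersections.
Firm 1's best responses — vs V: C (payoff 3); vs W: B (payoff 4); vs X: D (payoff 4); vs Y: B (payoff 3).
Firm 2's best responses — vs A: X (payoff 3); vs B: V (payoff 5); vs C: V (payoff 2); vs D: X (payoff 3).
Mutual best responses occur at (C, V) and (D, X); at each, neither player gains by switching.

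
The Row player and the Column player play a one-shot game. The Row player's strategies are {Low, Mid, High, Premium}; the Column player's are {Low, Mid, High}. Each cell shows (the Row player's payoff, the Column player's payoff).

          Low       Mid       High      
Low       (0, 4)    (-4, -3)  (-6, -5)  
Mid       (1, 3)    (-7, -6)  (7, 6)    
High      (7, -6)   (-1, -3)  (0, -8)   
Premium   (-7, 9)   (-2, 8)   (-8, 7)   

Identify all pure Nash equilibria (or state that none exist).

A profile is a Nash equilibrium when each player is best-responding to the other.
The Row player's best responses — vs Low: High (payoff 7); vs Mid: High (payoff -1); vs High: Mid (payoff 7).
The Column player's best responses — vs Low: Low (payoff 4); vs Mid: High (payoff 6); vs High: Mid (payoff -3); vs Premium: Low (payoff 9).
Mutual best responses occur at (Mid, High) and (High, Mid); at each, neither player gains by switching.

(Mid, High) and (High, Mid)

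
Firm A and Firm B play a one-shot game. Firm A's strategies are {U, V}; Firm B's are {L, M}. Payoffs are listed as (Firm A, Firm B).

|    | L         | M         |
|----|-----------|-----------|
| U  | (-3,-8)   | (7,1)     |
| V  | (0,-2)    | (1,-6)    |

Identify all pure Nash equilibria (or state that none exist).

(U, M) and (V, L)

Check mutual best responses: a cell is a NE iff neither player can gain by unilaterally deviating.
Firm A's best responses — vs L: V (payoff 0); vs M: U (payoff 7).
Firm B's best responses — vs U: M (payoff 1); vs V: L (payoff -2).
Mutual best responses occur at (U, M) and (V, L); at each, neither player gains by switching.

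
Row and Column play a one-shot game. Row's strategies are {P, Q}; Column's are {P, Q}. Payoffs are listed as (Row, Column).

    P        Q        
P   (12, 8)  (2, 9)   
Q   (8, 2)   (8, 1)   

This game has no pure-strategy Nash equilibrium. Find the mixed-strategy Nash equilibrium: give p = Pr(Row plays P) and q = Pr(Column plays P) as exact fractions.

p = 1/2, q = 3/5

In a mixed NE each player is indifferent between their pure strategies, so the opponent's mix sets the indifference.
Column indifferent between P and Q: p·8 + (1−p)·2 = p·9 + (1−p)·1 ⟹ 2 + 6p = 1 + 8p ⟹ p = 1/2.
Row indifferent between P and Q: q·12 + (1−q)·2 = q·8 + (1−q)·8 ⟹ 2 + 10q = 8 + 0q ⟹ q = 3/5.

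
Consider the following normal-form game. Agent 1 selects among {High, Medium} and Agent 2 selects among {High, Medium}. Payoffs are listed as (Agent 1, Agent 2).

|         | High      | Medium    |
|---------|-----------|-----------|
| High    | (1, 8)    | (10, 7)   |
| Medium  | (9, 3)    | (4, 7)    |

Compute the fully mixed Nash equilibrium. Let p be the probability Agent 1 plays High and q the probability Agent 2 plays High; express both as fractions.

In a mixed NE each player is indifferent between their pure strategies, so the opponent's mix sets the indifference.
Agent 2 indifferent between High and Medium: p·8 + (1−p)·3 = p·7 + (1−p)·7 ⟹ 3 + 5p = 7 + 0p ⟹ p = 4/5.
Agent 1 indifferent between High and Medium: q·1 + (1−q)·10 = q·9 + (1−q)·4 ⟹ 10 + (-9)q = 4 + 5q ⟹ q = 3/7.

p = 4/5, q = 3/7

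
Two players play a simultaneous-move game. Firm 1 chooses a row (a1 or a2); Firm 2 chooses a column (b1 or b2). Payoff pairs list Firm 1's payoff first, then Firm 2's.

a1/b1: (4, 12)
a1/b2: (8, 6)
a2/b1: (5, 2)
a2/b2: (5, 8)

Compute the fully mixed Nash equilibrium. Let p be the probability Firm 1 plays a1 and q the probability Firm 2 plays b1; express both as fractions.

In a mixed NE each player is indifferent between their pure strategies, so the opponent's mix sets the indifference.
Firm 2 indifferent between b1 and b2: p·12 + (1−p)·2 = p·6 + (1−p)·8 ⟹ 2 + 10p = 8 + (-2)p ⟹ p = 1/2.
Firm 1 indifferent between a1 and a2: q·4 + (1−q)·8 = q·5 + (1−q)·5 ⟹ 8 + (-4)q = 5 + 0q ⟹ q = 3/4.

p = 1/2, q = 3/4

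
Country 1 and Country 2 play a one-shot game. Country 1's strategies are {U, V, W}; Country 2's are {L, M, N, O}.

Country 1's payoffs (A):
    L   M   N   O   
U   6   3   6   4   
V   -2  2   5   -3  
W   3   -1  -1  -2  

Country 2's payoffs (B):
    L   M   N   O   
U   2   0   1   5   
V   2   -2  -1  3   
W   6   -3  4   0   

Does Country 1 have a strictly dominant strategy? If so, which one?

A strategy is strictly dominant if it gives Country 1 a strictly higher payoff than every other strategy, against every choice by the opponent.
U strictly dominates: vs L: 6 > each of {-2, 3}; vs M: 3 > each of {2, -1}; vs N: 6 > each of {5, -1}; vs O: 4 > each of {-3, -2}.

U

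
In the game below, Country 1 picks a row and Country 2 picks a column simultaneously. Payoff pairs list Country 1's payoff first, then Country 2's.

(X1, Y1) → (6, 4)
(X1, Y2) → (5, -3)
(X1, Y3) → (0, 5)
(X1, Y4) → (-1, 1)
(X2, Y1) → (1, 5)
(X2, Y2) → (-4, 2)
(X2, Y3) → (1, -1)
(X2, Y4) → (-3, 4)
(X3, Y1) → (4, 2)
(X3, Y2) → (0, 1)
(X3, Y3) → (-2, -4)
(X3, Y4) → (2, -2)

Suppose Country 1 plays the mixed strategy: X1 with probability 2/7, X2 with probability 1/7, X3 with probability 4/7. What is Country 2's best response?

Compute Country 2's expected payoff from each pure strategy against the given mix.
Y1: (2/7)·4 + (1/7)·5 + (4/7)·2 = 3
Y2: (2/7)·(-3) + (1/7)·2 + (4/7)·1 = 0
Y3: (2/7)·5 + (1/7)·(-1) + (4/7)·(-4) = -1
Y4: (2/7)·1 + (1/7)·4 + (4/7)·(-2) = -2/7
Highest expected payoff is 3, from Y1.

Y1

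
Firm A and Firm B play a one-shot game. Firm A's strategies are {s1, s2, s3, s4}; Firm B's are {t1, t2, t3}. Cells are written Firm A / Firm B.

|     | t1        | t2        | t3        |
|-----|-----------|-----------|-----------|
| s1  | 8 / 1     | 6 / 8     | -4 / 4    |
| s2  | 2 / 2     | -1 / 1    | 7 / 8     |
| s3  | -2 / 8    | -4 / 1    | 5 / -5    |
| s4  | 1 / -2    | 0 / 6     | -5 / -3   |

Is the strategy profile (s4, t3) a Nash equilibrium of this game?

No

Holding Firm B at t3: Firm A gets -5 from s4 but could get 7 by switching to s2. Firm A has a profitable deviation.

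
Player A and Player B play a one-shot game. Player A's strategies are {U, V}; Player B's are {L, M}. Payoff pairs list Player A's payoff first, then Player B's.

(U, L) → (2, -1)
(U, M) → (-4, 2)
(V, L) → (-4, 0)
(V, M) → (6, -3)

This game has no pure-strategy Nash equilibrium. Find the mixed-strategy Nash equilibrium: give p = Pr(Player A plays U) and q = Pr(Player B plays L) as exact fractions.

In a mixed NE each player is indifferent between their pure strategies, so the opponent's mix sets the indifference.
Player B indifferent between L and M: p·(-1) + (1−p)·0 = p·2 + (1−p)·(-3) ⟹ 0 + (-1)p = (-3) + 5p ⟹ p = 1/2.
Player A indifferent between U and V: q·2 + (1−q)·(-4) = q·(-4) + (1−q)·6 ⟹ (-4) + 6q = 6 + (-10)q ⟹ q = 5/8.

p = 1/2, q = 5/8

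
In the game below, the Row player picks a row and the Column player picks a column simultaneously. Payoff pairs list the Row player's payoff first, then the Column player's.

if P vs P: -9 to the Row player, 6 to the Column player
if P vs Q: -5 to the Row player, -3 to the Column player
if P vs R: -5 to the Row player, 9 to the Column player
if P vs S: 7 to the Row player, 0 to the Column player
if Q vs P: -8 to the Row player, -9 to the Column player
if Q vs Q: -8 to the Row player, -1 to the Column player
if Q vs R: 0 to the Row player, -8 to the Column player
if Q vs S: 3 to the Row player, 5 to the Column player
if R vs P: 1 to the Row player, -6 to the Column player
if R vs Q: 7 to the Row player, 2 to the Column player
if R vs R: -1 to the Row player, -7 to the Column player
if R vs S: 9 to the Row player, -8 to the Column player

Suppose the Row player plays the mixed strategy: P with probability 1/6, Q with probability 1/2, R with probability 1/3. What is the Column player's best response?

The Column player's best reply maximizes expected payoff against the mix.
P: (1/6)·6 + (1/2)·(-9) + (1/3)·(-6) = -11/2
Q: (1/6)·(-3) + (1/2)·(-1) + (1/3)·2 = -1/3
R: (1/6)·9 + (1/2)·(-8) + (1/3)·(-7) = -29/6
S: (1/6)·0 + (1/2)·5 + (1/3)·(-8) = -1/6
Highest expected payoff is -1/6, from S.

S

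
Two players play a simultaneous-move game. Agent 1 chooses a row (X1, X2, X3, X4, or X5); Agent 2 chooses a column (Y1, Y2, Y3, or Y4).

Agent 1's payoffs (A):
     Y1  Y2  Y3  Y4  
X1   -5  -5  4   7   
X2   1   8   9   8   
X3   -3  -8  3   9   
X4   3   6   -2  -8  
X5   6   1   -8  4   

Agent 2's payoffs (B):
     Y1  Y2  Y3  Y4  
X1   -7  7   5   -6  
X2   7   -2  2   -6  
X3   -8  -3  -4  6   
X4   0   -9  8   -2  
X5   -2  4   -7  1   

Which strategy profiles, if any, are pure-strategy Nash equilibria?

(X3, Y4)

Find each player's best response to every opponent strategy; NE are the intersections.
Agent 1's best responses — vs Y1: X5 (payoff 6); vs Y2: X2 (payoff 8); vs Y3: X2 (payoff 9); vs Y4: X3 (payoff 9).
Agent 2's best responses — vs X1: Y2 (payoff 7); vs X2: Y1 (payoff 7); vs X3: Y4 (payoff 6); vs X4: Y3 (payoff 8); vs X5: Y2 (payoff 4).
The only mutual best response is (X3, Y4); neither player gains by switching there.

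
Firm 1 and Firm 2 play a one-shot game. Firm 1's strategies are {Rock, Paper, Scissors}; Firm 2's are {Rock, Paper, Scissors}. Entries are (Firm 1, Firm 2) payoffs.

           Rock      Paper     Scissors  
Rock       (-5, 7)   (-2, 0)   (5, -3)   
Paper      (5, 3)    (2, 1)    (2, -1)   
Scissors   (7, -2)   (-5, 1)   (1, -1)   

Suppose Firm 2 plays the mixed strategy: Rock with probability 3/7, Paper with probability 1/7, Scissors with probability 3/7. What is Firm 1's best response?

Paper

Firm 1's best reply maximizes expected payoff against the mix.
Rock: (3/7)·(-5) + (1/7)·(-2) + (3/7)·5 = -2/7
Paper: (3/7)·5 + (1/7)·2 + (3/7)·2 = 23/7
Scissors: (3/7)·7 + (1/7)·(-5) + (3/7)·1 = 19/7
Highest expected payoff is 23/7, from Paper.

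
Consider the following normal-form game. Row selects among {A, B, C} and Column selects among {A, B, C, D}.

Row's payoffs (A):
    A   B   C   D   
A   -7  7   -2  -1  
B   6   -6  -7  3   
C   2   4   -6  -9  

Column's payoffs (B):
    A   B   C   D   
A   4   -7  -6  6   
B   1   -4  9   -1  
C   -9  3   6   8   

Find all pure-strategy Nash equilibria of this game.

There is no pure-strategy Nash equilibrium

Find each player's best response to every opponent strategy; NE are the intersections.
Row's best responses — vs A: B (payoff 6); vs B: A (payoff 7); vs C: A (payoff -2); vs D: B (payoff 3).
Column's best responses — vs A: D (payoff 6); vs B: C (payoff 9); vs C: D (payoff 8).
No cell has both players best-responding. For instance, Row's best reply to D is B, but against B Column prefers C over D.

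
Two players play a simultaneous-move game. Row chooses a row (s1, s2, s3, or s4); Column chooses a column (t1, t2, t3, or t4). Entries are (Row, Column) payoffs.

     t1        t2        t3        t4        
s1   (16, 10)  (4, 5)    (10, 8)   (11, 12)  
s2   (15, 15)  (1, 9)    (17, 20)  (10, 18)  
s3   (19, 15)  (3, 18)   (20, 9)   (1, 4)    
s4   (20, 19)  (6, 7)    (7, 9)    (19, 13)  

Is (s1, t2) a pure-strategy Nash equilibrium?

Holding Column at t2: Row gets 4 from s1 but could get 6 by switching to s4. Row has a profitable deviation.

No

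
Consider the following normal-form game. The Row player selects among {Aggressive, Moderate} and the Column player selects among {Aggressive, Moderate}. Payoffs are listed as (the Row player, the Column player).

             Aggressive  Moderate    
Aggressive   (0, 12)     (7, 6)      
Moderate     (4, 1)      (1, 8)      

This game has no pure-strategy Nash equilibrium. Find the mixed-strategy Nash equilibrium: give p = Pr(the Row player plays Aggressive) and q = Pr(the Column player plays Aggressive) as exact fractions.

In a mixed NE each player is indifferent between their pure strategies, so the opponent's mix sets the indifference.
The Column player indifferent between Aggressive and Moderate: p·12 + (1−p)·1 = p·6 + (1−p)·8 ⟹ 1 + 11p = 8 + (-2)p ⟹ p = 7/13.
The Row player indifferent between Aggressive and Moderate: q·0 + (1−q)·7 = q·4 + (1−q)·1 ⟹ 7 + (-7)q = 1 + 3q ⟹ q = 3/5.

p = 7/13, q = 3/5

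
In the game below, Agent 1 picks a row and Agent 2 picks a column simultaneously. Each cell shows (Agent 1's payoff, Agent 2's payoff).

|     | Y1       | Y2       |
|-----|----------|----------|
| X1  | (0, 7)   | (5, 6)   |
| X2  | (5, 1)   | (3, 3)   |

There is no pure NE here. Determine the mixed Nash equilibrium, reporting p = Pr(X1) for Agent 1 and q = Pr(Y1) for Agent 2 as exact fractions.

p = 2/3, q = 2/7

Each player's mixing probability is pinned down by making the *other* player indifferent.
Agent 2 indifferent between Y1 and Y2: p·7 + (1−p)·1 = p·6 + (1−p)·3 ⟹ 1 + 6p = 3 + 3p ⟹ p = 2/3.
Agent 1 indifferent between X1 and X2: q·0 + (1−q)·5 = q·5 + (1−q)·3 ⟹ 5 + (-5)q = 3 + 2q ⟹ q = 2/7.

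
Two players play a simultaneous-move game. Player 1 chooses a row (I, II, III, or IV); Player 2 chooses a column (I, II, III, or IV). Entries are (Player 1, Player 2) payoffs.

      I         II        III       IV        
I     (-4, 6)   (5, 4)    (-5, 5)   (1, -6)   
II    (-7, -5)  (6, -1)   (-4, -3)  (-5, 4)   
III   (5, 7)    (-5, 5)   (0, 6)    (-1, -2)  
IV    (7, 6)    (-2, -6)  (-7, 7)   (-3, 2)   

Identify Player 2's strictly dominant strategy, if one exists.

None

A strategy is strictly dominant if it gives Player 2 a strictly higher payoff than every other strategy, against every choice by the opponent.
I is not dominant: against II, II gives -1 > -5.
II is not dominant: against I, I gives 6 > 4.
III is not dominant: against I, I gives 6 > 5.
IV is not dominant: against I, I gives 6 > -6.
No single strategy is best against every opponent action.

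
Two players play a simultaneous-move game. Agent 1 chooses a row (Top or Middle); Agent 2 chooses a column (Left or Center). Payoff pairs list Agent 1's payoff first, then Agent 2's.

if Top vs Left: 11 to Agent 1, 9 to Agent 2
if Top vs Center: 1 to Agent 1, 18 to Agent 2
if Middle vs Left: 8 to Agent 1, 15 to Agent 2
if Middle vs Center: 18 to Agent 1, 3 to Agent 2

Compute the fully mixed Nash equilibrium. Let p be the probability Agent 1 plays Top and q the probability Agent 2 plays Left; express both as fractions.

p = 4/7, q = 17/20

In a mixed NE each player is indifferent between their pure strategies, so the opponent's mix sets the indifference.
Agent 2 indifferent between Left and Center: p·9 + (1−p)·15 = p·18 + (1−p)·3 ⟹ 15 + (-6)p = 3 + 15p ⟹ p = 4/7.
Agent 1 indifferent between Top and Middle: q·11 + (1−q)·1 = q·8 + (1−q)·18 ⟹ 1 + 10q = 18 + (-10)q ⟹ q = 17/20.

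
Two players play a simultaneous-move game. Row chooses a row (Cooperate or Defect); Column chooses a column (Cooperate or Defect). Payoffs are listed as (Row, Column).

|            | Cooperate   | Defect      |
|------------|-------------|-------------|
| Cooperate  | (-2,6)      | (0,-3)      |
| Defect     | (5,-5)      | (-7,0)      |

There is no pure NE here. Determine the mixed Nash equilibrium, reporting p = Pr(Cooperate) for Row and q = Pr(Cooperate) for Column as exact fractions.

Each player's mixing probability is pinned down by making the *other* player indifferent.
Column indifferent between Cooperate and Defect: p·6 + (1−p)·(-5) = p·(-3) + (1−p)·0 ⟹ (-5) + 11p = 0 + (-3)p ⟹ p = 5/14.
Row indifferent between Cooperate and Defect: q·(-2) + (1−q)·0 = q·5 + (1−q)·(-7) ⟹ 0 + (-2)q = (-7) + 12q ⟹ q = 1/2.

p = 5/14, q = 1/2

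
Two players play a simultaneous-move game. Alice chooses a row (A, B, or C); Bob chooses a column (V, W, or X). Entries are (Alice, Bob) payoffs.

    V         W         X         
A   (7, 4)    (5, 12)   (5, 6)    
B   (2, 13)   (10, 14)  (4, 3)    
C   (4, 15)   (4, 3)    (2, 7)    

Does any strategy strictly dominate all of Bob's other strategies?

Check whether one of Bob's strategies beats all alternatives regardless of what the opponent does.
V is not dominant: against A, W gives 12 > 4.
W is not dominant: against C, V gives 15 > 3.
X is not dominant: against A, W gives 12 > 6.
No single strategy is best against every opponent action.

No strictly dominant strategy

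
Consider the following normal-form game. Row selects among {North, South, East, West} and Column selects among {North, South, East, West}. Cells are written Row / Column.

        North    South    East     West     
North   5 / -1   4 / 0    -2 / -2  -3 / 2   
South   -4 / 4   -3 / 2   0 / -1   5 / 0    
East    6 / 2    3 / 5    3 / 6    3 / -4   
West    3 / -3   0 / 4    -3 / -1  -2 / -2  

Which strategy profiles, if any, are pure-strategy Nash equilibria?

(East, East)

Check mutual best responses: a cell is a NE iff neither player can gain by unilaterally deviating.
Row's best responses — vs North: East (payoff 6); vs South: North (payoff 4); vs East: East (payoff 3); vs West: South (payoff 5).
Column's best responses — vs North: West (payoff 2); vs South: North (payoff 4); vs East: East (payoff 6); vs West: South (payoff 4).
The only mutual best response is (East, East); neither player gains by switching there.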